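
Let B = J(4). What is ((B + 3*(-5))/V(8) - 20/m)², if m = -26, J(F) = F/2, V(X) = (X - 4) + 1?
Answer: 14161/4225 ≈ 3.3517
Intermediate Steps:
V(X) = -3 + X (V(X) = (-4 + X) + 1 = -3 + X)
J(F) = F/2 (J(F) = F*(½) = F/2)
B = 2 (B = (½)*4 = 2)
((B + 3*(-5))/V(8) - 20/m)² = ((2 + 3*(-5))/(-3 + 8) - 20/(-26))² = ((2 - 15)/5 - 20*(-1/26))² = (-13*⅕ + 10/13)² = (-13/5 + 10/13)² = (-119/65)² = 14161/4225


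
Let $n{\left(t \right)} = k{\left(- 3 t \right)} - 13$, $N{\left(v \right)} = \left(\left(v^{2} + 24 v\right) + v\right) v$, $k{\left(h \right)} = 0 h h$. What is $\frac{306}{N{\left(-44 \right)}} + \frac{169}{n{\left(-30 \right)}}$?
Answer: $- \frac{239249}{18392} \approx -13.008$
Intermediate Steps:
$k{\left(h \right)} = 0$ ($k{\left(h \right)} = 0 h = 0$)
$N{\left(v \right)} = v \left(v^{2} + 25 v\right)$ ($N{\left(v \right)} = \left(v^{2} + 25 v\right) v = v \left(v^{2} + 25 v\right)$)
$n{\left(t \right)} = -13$ ($n{\left(t \right)} = 0 - 13 = -13$)
$\frac{306}{N{\left(-44 \right)}} + \frac{169}{n{\left(-30 \right)}} = \frac{306}{\left(-44\right)^{2} \left(25 - 44\right)} + \frac{169}{-13} = \frac{306}{1936 \left(-19\right)} + 169 \left(- \frac{1}{13}\right) = \frac{306}{-36784} - 13 = 306 \left(- \frac{1}{36784}\right) - 13 = - \frac{153}{18392} - 13 = - \frac{239249}{18392}$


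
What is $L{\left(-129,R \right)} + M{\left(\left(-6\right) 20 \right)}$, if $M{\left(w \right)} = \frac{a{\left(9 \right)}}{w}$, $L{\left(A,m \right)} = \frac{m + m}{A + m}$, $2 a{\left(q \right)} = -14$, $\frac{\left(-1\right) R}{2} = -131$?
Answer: $\frac{63811}{15960} \approx 3.9982$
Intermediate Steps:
$R = 262$ ($R = \left(-2\right) \left(-131\right) = 262$)
$a{\left(q \right)} = -7$ ($a{\left(q \right)} = \frac{1}{2} \left(-14\right) = -7$)
$L{\left(A,m \right)} = \frac{2 m}{A + m}$
$M{\left(w \right)} = - \frac{7}{w}$
$L{\left(-129,R \right)} + M{\left(\left(-6\right) 20 \right)} = 2 \cdot 262 \frac{1}{-129 + 262} - \frac{7}{\left(-6\right) 20} = 2 \cdot 262 \cdot \frac{1}{133} - \frac{7}{-120} = 2 \cdot 262 \cdot \frac{1}{133} - - \frac{7}{120} = \frac{524}{133} + \frac{7}{120} = \frac{63811}{15960}$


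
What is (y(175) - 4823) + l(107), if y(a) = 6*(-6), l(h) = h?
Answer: -4752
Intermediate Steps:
y(a) = -36
(y(175) - 4823) + l(107) = (-36 - 4823) + 107 = -4859 + 107 = -4752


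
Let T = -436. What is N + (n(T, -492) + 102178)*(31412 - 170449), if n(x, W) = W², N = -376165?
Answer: -47862751119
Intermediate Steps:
N + (n(T, -492) + 102178)*(31412 - 170449) = -376165 + ((-492)² + 102178)*(31412 - 170449) = -376165 + (242064 + 102178)*(-139037) = -376165 + 344242*(-139037) = -376165 - 47862374954 = -47862751119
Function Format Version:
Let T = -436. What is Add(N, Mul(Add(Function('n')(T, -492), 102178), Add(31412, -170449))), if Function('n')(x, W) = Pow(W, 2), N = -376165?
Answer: -47862751119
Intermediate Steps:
Add(N, Mul(Add(Function('n')(T, -492), 102178), Add(31412, -170449))) = Add(-376165, Mul(Add(Pow(-492, 2), 102178), Add(31412, -170449))) = Add(-376165, Mul(Add(242064, 102178), -139037)) = Add(-376165, Mul(344242, -139037)) = Add(-376165, -47862374954) = -47862751119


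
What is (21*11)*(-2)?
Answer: -462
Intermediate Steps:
(21*11)*(-2) = 231*(-2) = -462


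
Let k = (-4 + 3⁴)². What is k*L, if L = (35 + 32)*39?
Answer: 15492477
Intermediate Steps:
k = 5929 (k = (-4 + 81)² = 77² = 5929)
L = 2613 (L = 67*39 = 2613)
k*L = 5929*2613 = 15492477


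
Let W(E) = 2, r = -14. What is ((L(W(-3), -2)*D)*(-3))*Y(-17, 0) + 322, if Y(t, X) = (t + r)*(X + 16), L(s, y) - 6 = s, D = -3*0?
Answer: 322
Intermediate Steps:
D = 0
L(s, y) = 6 + s
Y(t, X) = (-14 + t)*(16 + X) (Y(t, X) = (t - 14)*(X + 16) = (-14 + t)*(16 + X))
((L(W(-3), -2)*D)*(-3))*Y(-17, 0) + 322 = (((6 + 2)*0)*(-3))*(-224 - 14*0 + 16*(-17) + 0*(-17)) + 322 = ((8*0)*(-3))*(-224 + 0 - 272 + 0) + 322 = (0*(-3))*(-496) + 322 = 0*(-496) + 322 = 0 + 322 = 322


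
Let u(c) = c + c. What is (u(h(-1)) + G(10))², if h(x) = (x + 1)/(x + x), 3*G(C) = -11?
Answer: 121/9 ≈ 13.444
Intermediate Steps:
G(C) = -11/3 (G(C) = (⅓)*(-11) = -11/3)
h(x) = (1 + x)/(2*x) (h(x) = (1 + x)/((2*x)) = (1 + x)*(1/(2*x)) = (1 + x)/(2*x))
u(c) = 2*c
(u(h(-1)) + G(10))² = (2*((½)*(1 - 1)/(-1)) - 11/3)² = (2*((½)*(-1)*0) - 11/3)² = (2*0 - 11/3)² = (0 - 11/3)² = (-11/3)² = 121/9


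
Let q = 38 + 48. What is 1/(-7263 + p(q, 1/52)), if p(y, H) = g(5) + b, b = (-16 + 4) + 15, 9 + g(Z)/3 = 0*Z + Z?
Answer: -1/7272 ≈ -0.00013751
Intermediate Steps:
g(Z) = -27 + 3*Z (g(Z) = -27 + 3*(0*Z + Z) = -27 + 3*(0 + Z) = -27 + 3*Z)
b = 3 (b = -12 + 15 = 3)
q = 86
p(y, H) = -9 (p(y, H) = (-27 + 3*5) + 3 = (-27 + 15) + 3 = -12 + 3 = -9)
1/(-7263 + p(q, 1/52)) = 1/(-7263 - 9) = 1/(-7272) = -1/7272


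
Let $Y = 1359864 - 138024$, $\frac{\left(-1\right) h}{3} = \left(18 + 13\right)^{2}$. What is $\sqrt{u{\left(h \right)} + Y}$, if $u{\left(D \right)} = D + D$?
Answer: $\sqrt{1216074} \approx 1102.8$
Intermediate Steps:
$h = -2883$ ($h = - 3 \left(18 + 13\right)^{2} = - 3 \cdot 31^{2} = \left(-3\right) 961 = -2883$)
$u{\left(D \right)} = 2 D$
$Y = 1221840$
$\sqrt{u{\left(h \right)} + Y} = \sqrt{2 \left(-2883\right) + 1221840} = \sqrt{-5766 + 1221840} = \sqrt{1216074}$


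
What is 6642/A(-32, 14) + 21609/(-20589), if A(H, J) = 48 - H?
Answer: 22503903/274520 ≈ 81.975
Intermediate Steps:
6642/A(-32, 14) + 21609/(-20589) = 6642/(48 - 1*(-32)) + 21609/(-20589) = 6642/(48 + 32) + 21609*(-1/20589) = 6642/80 - 7203/6863 = 6642*(1/80) - 7203/6863 = 3321/40 - 7203/6863 = 22503903/274520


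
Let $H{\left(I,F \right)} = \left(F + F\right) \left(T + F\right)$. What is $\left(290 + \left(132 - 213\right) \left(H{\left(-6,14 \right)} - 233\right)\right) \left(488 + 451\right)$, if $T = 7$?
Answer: $-26728635$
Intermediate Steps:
$H{\left(I,F \right)} = 2 F \left(7 + F\right)$ ($H{\left(I,F \right)} = \left(F + F\right) \left(7 + F\right) = 2 F \left(7 + F\right)$)
$\left(290 + \left(132 - 213\right) \left(H{\left(-6,14 \right)} - 233\right)\right) \left(488 + 451\right) = \left(290 + \left(132 - 213\right) \left(2 \cdot 14 \left(7 + 14\right) - 233\right)\right) \left(488 + 451\right) = \left(290 - 81 \left(2 \cdot 14 \cdot 21 - 233\right)\right) 939 = \left(290 - 81 \left(588 - 233\right)\right) 939 = \left(290 - 28755\right) 939 = \left(-28465\right) 939 = -26728635$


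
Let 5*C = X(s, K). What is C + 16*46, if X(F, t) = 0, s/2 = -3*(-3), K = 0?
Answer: 736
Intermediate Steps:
s = 18 (s = 2*(-3*(-3)) = 2*9 = 18)
C = 0 (C = (⅕)*0 = 0)
C + 16*46 = 0 + 16*46 = 0 + 736 = 736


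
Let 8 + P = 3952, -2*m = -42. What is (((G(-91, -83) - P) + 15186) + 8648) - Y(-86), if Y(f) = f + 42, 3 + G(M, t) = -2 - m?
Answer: 19908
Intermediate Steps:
m = 21 (m = -1/2*(-42) = 21)
G(M, t) = -26 (G(M, t) = -3 + (-2 - 1*21) = -3 + (-2 - 21) = -3 - 23 = -26)
P = 3944 (P = -8 + 3952 = 3944)
Y(f) = 42 + f
(((G(-91, -83) - P) + 15186) + 8648) - Y(-86) = (((-26 - 1*3944) + 15186) + 8648) - (42 - 86) = (((-26 - 3944) + 15186) + 8648) - 1*(-44) = ((-3970 + 15186) + 8648) + 44 = (11216 + 8648) + 44 = 19864 + 44 = 19908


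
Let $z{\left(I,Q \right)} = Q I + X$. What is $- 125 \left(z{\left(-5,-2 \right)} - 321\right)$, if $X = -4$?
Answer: $39375$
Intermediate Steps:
$z{\left(I,Q \right)} = -4 + I Q$ ($z{\left(I,Q \right)} = Q I - 4 = I Q - 4 = -4 + I Q$)
$- 125 \left(z{\left(-5,-2 \right)} - 321\right) = - 125 \left(\left(-4 - -10\right) - 321\right) = - 125 \left(\left(-4 + 10\right) - 321\right) = - 125 \left(6 - 321\right) = \left(-125\right) \left(-315\right) = 39375$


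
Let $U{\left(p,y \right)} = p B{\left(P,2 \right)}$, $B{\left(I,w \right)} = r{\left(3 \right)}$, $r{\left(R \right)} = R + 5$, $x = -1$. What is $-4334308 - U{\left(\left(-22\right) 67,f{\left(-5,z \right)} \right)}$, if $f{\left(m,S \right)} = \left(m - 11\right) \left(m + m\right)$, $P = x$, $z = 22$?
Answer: $-4322516$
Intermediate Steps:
$r{\left(R \right)} = 5 + R$
$P = -1$
$B{\left(I,w \right)} = 8$ ($B{\left(I,w \right)} = 5 + 3 = 8$)
$f{\left(m,S \right)} = 2 m \left(-11 + m\right)$ ($f{\left(m,S \right)} = \left(-11 + m\right) 2 m = 2 m \left(-11 + m\right)$)
$U{\left(p,y \right)} = 8 p$ ($U{\left(p,y \right)} = p 8 = 8 p$)
$-4334308 - U{\left(\left(-22\right) 67,f{\left(-5,z \right)} \right)} = -4334308 - 8 \left(\left(-22\right) 67\right) = -4334308 - 8 \left(-1474\right) = -4334308 - -11792 = -4334308 + 11792 = -4322516$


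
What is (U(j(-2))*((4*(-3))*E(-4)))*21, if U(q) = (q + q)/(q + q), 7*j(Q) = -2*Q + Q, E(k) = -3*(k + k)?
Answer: -6048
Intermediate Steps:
E(k) = -6*k
j(Q) = -Q/7 (j(Q) = (-2*Q + Q)/7 = (-Q)/7 = -Q/7)
U(q) = 1 (U(q) = (2*q)/((2*q)) = (2*q)*(1/(2*q)) = 1)
(U(j(-2))*((4*(-3))*E(-4)))*21 = (1*((4*(-3))*(-6*(-4))))*21 = (1*(-12*24))*21 = (1*(-288))*21 = -288*21 = -6048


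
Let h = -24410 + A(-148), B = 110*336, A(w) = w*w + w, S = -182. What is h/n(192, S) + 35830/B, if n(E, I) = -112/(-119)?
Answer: -10418675/3696 ≈ -2818.9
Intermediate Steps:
A(w) = w + w**2 (A(w) = w**2 + w = w + w**2)
B = 36960
n(E, I) = 16/17 (n(E, I) = -112*(-1/119) = 16/17)
h = -2654 (h = -24410 - 148*(1 - 148) = -24410 - 148*(-147) = -24410 + 21756 = -2654)
h/n(192, S) + 35830/B = -2654/16/17 + 35830/36960 = -2654*17/16 + 35830*(1/36960) = -22559/8 + 3583/3696 = -10418675/3696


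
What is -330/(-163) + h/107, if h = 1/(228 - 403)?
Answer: 6179087/3052175 ≈ 2.0245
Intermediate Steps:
h = -1/175 (h = 1/(-175) = -1/175 ≈ -0.0057143)
-330/(-163) + h/107 = -330/(-163) - 1/175/107 = -330*(-1/163) - 1/175*1/107 = 330/163 - 1/18725 = 6179087/3052175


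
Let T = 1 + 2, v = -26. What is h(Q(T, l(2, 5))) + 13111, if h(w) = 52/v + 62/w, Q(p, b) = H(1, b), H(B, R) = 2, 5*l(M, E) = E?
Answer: 13140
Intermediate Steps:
l(M, E) = E/5
T = 3
Q(p, b) = 2
h(w) = -2 + 62/w (h(w) = 52/(-26) + 62/w = 52*(-1/26) + 62/w = -2 + 62/w)
h(Q(T, l(2, 5))) + 13111 = (-2 + 62/2) + 13111 = (-2 + 62*(1/2)) + 13111 = (-2 + 31) + 13111 = 29 + 13111 = 13140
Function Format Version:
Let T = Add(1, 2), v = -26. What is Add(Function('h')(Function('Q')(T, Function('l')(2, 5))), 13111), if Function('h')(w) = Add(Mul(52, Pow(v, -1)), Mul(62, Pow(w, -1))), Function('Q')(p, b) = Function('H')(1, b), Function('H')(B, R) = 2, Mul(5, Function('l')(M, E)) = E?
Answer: 13140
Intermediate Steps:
Function('l')(M, E) = Mul(Rational(1, 5), E)
T = 3
Function('Q')(p, b) = 2
Function('h')(w) = Add(-2, Mul(62, Pow(w, -1))) (Function('h')(w) = Add(Mul(52, Pow(-26, -1)), Mul(62, Pow(w, -1))) = Add(Mul(52, Rational(-1, 26)), Mul(62, Pow(w, -1))) = Add(-2, Mul(62, Pow(w, -1))))
Add(Function('h')(Function('Q')(T, Function('l')(2, 5))), 13111) = Add(Add(-2, Mul(62, Pow(2, -1))), 13111) = Add(Add(-2, Mul(62, Rational(1, 2))), 13111) = Add(Add(-2, 31), 13111) = Add(29, 13111) = 13140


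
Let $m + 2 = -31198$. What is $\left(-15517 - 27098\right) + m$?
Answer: $-73815$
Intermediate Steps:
$m = -31200$ ($m = -2 - 31198 = -31200$)
$\left(-15517 - 27098\right) + m = \left(-15517 - 27098\right) - 31200 = -42615 - 31200 = -73815$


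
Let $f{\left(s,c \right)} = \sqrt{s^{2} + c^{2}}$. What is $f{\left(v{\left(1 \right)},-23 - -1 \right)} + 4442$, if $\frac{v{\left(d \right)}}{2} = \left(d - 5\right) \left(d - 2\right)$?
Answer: $4442 + 2 \sqrt{137} \approx 4465.4$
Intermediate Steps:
$v{\left(d \right)} = 2 \left(-5 + d\right) \left(-2 + d\right)$ ($v{\left(d \right)} = 2 \left(d - 5\right) \left(d - 2\right) = 2 \left(-5 + d\right) \left(-2 + d\right)$)
$f{\left(s,c \right)} = \sqrt{c^{2} + s^{2}}$
$f{\left(v{\left(1 \right)},-23 - -1 \right)} + 4442 = \sqrt{\left(-23 - -1\right)^{2} + \left(20 - 14 + 2 \cdot 1^{2}\right)^{2}} + 4442 = \sqrt{\left(-23 + 1\right)^{2} + \left(20 - 14 + 2 \cdot 1\right)^{2}} + 4442 = \sqrt{\left(-22\right)^{2} + \left(20 - 14 + 2\right)^{2}} + 4442 = \sqrt{484 + 8^{2}} + 4442 = \sqrt{484 + 64} + 4442 = \sqrt{548} + 4442 = 2 \sqrt{137} + 4442 = 4442 + 2 \sqrt{137}$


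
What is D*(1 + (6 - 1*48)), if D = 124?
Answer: -5084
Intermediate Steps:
D*(1 + (6 - 1*48)) = 124*(1 + (6 - 1*48)) = 124*(1 + (6 - 48)) = 124*(1 - 42) = 124*(-41) = -5084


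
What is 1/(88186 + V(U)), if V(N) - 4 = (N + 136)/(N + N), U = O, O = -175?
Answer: 350/30866539 ≈ 1.1339e-5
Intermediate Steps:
U = -175
V(N) = 4 + (136 + N)/(2*N) (V(N) = 4 + (N + 136)/(N + N) = 4 + (136 + N)/((2*N)) = 4 + (136 + N)*(1/(2*N)) = 4 + (136 + N)/(2*N))
1/(88186 + V(U)) = 1/(88186 + (9/2 + 68/(-175))) = 1/(88186 + (9/2 + 68*(-1/175))) = 1/(88186 + (9/2 - 68/175)) = 1/(88186 + 1439/350) = 1/(30866539/350) = 350/30866539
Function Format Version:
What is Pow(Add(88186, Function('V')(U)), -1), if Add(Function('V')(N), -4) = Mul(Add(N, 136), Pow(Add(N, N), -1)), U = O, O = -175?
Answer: Rational(350, 30866539) ≈ 1.1339e-5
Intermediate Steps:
U = -175
Function('V')(N) = Add(4, Mul(Rational(1, 2), Pow(N, -1), Add(136, N))) (Function('V')(N) = Add(4, Mul(Add(N, 136), Pow(Add(N, N), -1))) = Add(4, Mul(Add(136, N), Pow(Mul(2, N), -1))) = Add(4, Mul(Add(136, N), Mul(Rational(1, 2), Pow(N, -1)))) = Add(4, Mul(Rational(1, 2), Pow(N, -1), Add(136, N))))
Pow(Add(88186, Function('V')(U)), -1) = Pow(Add(88186, Add(Rational(9, 2), Mul(68, Pow(-175, -1)))), -1) = Pow(Add(88186, Add(Rational(9, 2), Mul(68, Rational(-1, 175)))), -1) = Pow(Add(88186, Add(Rational(9, 2), Rational(-68, 175))), -1) = Pow(Add(88186, Rational(1439, 350)), -1) = Pow(Rational(30866539, 350), -1) = Rational(350, 30866539)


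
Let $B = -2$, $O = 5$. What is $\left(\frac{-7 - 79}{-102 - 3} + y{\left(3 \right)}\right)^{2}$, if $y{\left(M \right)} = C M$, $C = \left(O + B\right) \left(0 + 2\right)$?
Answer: $\frac{3904576}{11025} \approx 354.16$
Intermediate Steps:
$C = 6$ ($C = \left(5 - 2\right) \left(0 + 2\right) = 3 \cdot 2 = 6$)
$y{\left(M \right)} = 6 M$
$\left(\frac{-7 - 79}{-102 - 3} + y{\left(3 \right)}\right)^{2} = \left(\frac{-7 - 79}{-102 - 3} + 6 \cdot 3\right)^{2} = \left(- \frac{86}{-105} + 18\right)^{2} = \left(\left(-86\right) \left(- \frac{1}{105}\right) + 18\right)^{2} = \left(\frac{86}{105} + 18\right)^{2} = \left(\frac{1976}{105}\right)^{2} = \frac{3904576}{11025}$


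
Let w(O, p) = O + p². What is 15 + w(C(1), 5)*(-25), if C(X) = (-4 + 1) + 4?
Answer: -635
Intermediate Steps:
C(X) = 1 (C(X) = -3 + 4 = 1)
15 + w(C(1), 5)*(-25) = 15 + (1 + 5²)*(-25) = 15 + (1 + 25)*(-25) = 15 + 26*(-25) = 15 - 650 = -635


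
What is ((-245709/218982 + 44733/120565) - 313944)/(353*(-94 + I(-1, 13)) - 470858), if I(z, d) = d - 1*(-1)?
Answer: 4771809267227/7586049627820 ≈ 0.62902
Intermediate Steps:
I(z, d) = 1 + d (I(z, d) = d + 1 = 1 + d)
((-245709/218982 + 44733/120565) - 313944)/(353*(-94 + I(-1, 13)) - 470858) = ((-245709/218982 + 44733/120565) - 313944)/(353*(-94 + (1 + 13)) - 470858) = ((-245709*1/218982 + 44733*(1/120565)) - 313944)/(353*(-94 + 14) - 470858) = ((-81903/72994 + 44733/120565) - 313944)/(353*(-80) - 470858) = (-6609394593/8800521610 - 313944)/(-28240 - 470858) = -2762877565724433/8800521610/(-499098) = -2762877565724433/8800521610*(-1/499098) = 4771809267227/7586049627820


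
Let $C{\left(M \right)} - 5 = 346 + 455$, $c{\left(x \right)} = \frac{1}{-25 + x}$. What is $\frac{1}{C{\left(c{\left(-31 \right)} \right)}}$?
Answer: $\frac{1}{806} \approx 0.0012407$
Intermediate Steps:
$C{\left(M \right)} = 806$ ($C{\left(M \right)} = 5 + \left(346 + 455\right) = 5 + 801 = 806$)
$\frac{1}{C{\left(c{\left(-31 \right)} \right)}} = \frac{1}{806}$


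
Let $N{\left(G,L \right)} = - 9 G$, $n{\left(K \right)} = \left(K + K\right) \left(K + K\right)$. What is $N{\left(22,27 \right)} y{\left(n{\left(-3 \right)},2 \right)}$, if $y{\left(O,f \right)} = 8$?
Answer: $-1584$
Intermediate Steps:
$n{\left(K \right)} = 4 K^{2}$ ($n{\left(K \right)} = 2 K 2 K = 4 K^{2}$)
$N{\left(22,27 \right)} y{\left(n{\left(-3 \right)},2 \right)} = \left(-9\right) 22 \cdot 8 = \left(-198\right) 8 = -1584$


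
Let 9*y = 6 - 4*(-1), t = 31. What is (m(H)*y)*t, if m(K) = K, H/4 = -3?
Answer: -1240/3 ≈ -413.33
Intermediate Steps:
H = -12 (H = 4*(-3) = -12)
y = 10/9 (y = (6 - 4*(-1))/9 = (6 + 4)/9 = (1/9)*10 = 10/9 ≈ 1.1111)
(m(H)*y)*t = -12*10/9*31 = -40/3*31 = -1240/3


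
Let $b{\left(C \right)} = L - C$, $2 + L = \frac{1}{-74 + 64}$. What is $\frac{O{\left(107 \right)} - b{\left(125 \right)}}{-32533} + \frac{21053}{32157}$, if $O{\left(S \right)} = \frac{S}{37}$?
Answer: $\frac{251872726901}{387080561970} \approx 0.6507$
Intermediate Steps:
$O{\left(S \right)} = \frac{S}{37}$ ($O{\left(S \right)} = S \frac{1}{37} = \frac{S}{37}$)
$L = - \frac{21}{10}$ ($L = -2 + \frac{1}{-74 + 64} = -2 + \frac{1}{-10} = -2 - \frac{1}{10} = - \frac{21}{10} \approx -2.1$)
$b{\left(C \right)} = - \frac{21}{10} - C$
$\frac{O{\left(107 \right)} - b{\left(125 \right)}}{-32533} + \frac{21053}{32157} = \frac{\frac{1}{37} \cdot 107 - \left(- \frac{21}{10} - 125\right)}{-32533} + \frac{21053}{32157} = \left(\frac{107}{37} - \left(- \frac{21}{10} - 125\right)\right) \left(- \frac{1}{32533}\right) + 21053 \cdot \frac{1}{32157} = \left(\frac{107}{37} - - \frac{1271}{10}\right) \left(- \frac{1}{32533}\right) + \frac{21053}{32157} = \left(\frac{107}{37} + \frac{1271}{10}\right) \left(- \frac{1}{32533}\right) + \frac{21053}{32157} = \frac{48097}{370} \left(- \frac{1}{32533}\right) + \frac{21053}{32157} = - \frac{48097}{12037210} + \frac{21053}{32157} = \frac{251872726901}{387080561970}$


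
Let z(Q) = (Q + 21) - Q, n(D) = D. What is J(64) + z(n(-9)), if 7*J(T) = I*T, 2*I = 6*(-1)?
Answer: -45/7 ≈ -6.4286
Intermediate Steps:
I = -3 (I = (6*(-1))/2 = (1/2)*(-6) = -3)
J(T) = -3*T/7 (J(T) = (-3*T)/7 = -3*T/7)
z(Q) = 21 (z(Q) = (21 + Q) - Q = 21)
J(64) + z(n(-9)) = -3/7*64 + 21 = -192/7 + 21 = -45/7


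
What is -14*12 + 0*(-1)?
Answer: -168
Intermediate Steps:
-14*12 + 0*(-1) = -168 + 0 = -168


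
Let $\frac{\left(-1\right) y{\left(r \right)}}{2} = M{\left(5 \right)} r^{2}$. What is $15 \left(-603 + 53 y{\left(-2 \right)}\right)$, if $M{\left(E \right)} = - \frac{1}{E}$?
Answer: $-7773$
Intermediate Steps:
$y{\left(r \right)} = \frac{2 r^{2}}{5}$ ($y{\left(r \right)} = - 2 - \frac{1}{5} r^{2} = - 2 \left(-1\right) \frac{1}{5} r^{2} = - 2 \left(- \frac{r^{2}}{5}\right) = \frac{2 r^{2}}{5}$)
$15 \left(-603 + 53 y{\left(-2 \right)}\right) = 15 \left(-603 + 53 \frac{2 \left(-2\right)^{2}}{5}\right) = 15 \left(-603 + 53 \cdot \frac{2}{5} \cdot 4\right) = 15 \left(-603 + 53 \cdot \frac{8}{5}\right) = 15 \left(-603 + \frac{424}{5}\right) = 15 \left(- \frac{2591}{5}\right) = -7773$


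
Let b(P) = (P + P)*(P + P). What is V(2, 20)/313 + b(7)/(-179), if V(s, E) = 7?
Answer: -60095/56027 ≈ -1.0726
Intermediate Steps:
b(P) = 4*P² (b(P) = (2*P)*(2*P) = 4*P²)
V(2, 20)/313 + b(7)/(-179) = 7/313 + (4*7²)/(-179) = 7*(1/313) + (4*49)*(-1/179) = 7/313 + 196*(-1/179) = 7/313 - 196/179 = -60095/56027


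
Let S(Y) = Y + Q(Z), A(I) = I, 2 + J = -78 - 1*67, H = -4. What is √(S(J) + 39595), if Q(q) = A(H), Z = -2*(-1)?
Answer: 2*√9861 ≈ 198.61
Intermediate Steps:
Z = 2
J = -147 (J = -2 + (-78 - 1*67) = -2 + (-78 - 67) = -2 - 145 = -147)
Q(q) = -4
S(Y) = -4 + Y (S(Y) = Y - 4 = -4 + Y)
√(S(J) + 39595) = √((-4 - 147) + 39595) = √(-151 + 39595) = √39444 = 2*√9861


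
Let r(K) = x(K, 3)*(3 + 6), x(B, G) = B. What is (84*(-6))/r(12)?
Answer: -14/3 ≈ -4.6667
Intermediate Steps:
r(K) = 9*K (r(K) = K*(3 + 6) = K*9 = 9*K)
(84*(-6))/r(12) = (84*(-6))/((9*12)) = -504/108 = -504*1/108 = -14/3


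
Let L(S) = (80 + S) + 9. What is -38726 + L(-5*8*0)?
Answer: -38637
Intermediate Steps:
L(S) = 89 + S
-38726 + L(-5*8*0) = -38726 + (89 - 5*8*0) = -38726 + (89 - 40*0) = -38726 + (89 + 0) = -38726 + 89 = -38637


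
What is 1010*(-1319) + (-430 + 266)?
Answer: -1332354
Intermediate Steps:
1010*(-1319) + (-430 + 266) = -1332190 - 164 = -1332354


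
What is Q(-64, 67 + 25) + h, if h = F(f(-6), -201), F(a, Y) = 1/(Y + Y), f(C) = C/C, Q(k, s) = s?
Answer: 36983/402 ≈ 91.998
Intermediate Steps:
f(C) = 1
F(a, Y) = 1/(2*Y)
h = -1/402 (h = (½)/(-201) = (½)*(-1/201) = -1/402 ≈ -0.0024876)
Q(-64, 67 + 25) + h = (67 + 25) - 1/402 = 92 - 1/402 = 36983/402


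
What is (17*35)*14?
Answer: 8330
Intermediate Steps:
(17*35)*14 = 595*14 = 8330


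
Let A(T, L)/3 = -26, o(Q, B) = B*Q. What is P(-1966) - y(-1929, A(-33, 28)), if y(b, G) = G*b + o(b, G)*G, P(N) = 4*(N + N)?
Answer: 11569846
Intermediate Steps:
A(T, L) = -78 (A(T, L) = 3*(-26) = -78)
P(N) = 8*N (P(N) = 4*(2*N) = 8*N)
y(b, G) = G*b + b*G**2 (y(b, G) = G*b + (G*b)*G = G*b + b*G**2)
P(-1966) - y(-1929, A(-33, 28)) = 8*(-1966) - (-78)*(-1929)*(1 - 78) = -15728 - (-78)*(-1929)*(-77) = -15728 - 1*(-11585574) = -15728 + 11585574 = 11569846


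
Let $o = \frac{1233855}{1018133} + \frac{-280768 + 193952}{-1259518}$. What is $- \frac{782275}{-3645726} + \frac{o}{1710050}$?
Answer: $\frac{214431548433099728221496}{999336477002923259361525} \approx 0.21457$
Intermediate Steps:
$o = \frac{821226408209}{641178419947}$ ($o = 1233855 \cdot \frac{1}{1018133} - - \frac{43408}{629759} = \frac{1233855}{1018133} + \frac{43408}{629759} = \frac{821226408209}{641178419947} \approx 1.2808$)
$- \frac{782275}{-3645726} + \frac{o}{1710050} = - \frac{782275}{-3645726} + \frac{821226408209}{641178419947 \cdot 1710050} = \left(-782275\right) \left(- \frac{1}{3645726}\right) + \frac{821226408209}{641178419947} \cdot \frac{1}{1710050} = \frac{782275}{3645726} + \frac{821226408209}{1096447157030367350} = \frac{214431548433099728221496}{999336477002923259361525}$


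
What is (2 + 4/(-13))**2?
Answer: 484/169 ≈ 2.8639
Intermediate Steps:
(2 + 4/(-13))**2 = (2 + 4*(-1/13))**2 = (2 - 4/13)**2 = (22/13)**2 = 484/169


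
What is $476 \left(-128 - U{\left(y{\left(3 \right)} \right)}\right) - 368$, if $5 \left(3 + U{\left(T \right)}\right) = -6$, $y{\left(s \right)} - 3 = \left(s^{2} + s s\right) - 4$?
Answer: $- \frac{296484}{5} \approx -59297.0$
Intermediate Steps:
$y{\left(s \right)} = -1 + 2 s^{2}$ ($y{\left(s \right)} = 3 - \left(4 - s^{2} - s s\right) = 3 + \left(\left(s^{2} + s^{2}\right) - 4\right) = 3 + \left(2 s^{2} - 4\right) = 3 + \left(-4 + 2 s^{2}\right) = -1 + 2 s^{2}$)
$U{\left(T \right)} = - \frac{21}{5}$ ($U{\left(T \right)} = -3 + \frac{1}{5} \left(-6\right) = -3 - \frac{6}{5} = - \frac{21}{5}$)
$476 \left(-128 - U{\left(y{\left(3 \right)} \right)}\right) - 368 = 476 \left(-128 - - \frac{21}{5}\right) - 368 = 476 \left(-128 + \frac{21}{5}\right) - 368 = 476 \left(- \frac{619}{5}\right) - 368 = - \frac{294644}{5} - 368 = - \frac{296484}{5}$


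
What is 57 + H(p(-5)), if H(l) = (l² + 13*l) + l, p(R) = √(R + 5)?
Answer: 57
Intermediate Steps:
p(R) = √(5 + R)
H(l) = l² + 14*l
57 + H(p(-5)) = 57 + √(5 - 5)*(14 + √(5 - 5)) = 57 + √0*(14 + √0) = 57 + 0*(14 + 0) = 57 + 0*14 = 57 + 0 = 57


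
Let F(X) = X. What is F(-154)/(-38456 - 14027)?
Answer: 154/52483 ≈ 0.0029343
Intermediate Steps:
F(-154)/(-38456 - 14027) = -154/(-38456 - 14027) = -154/(-52483) = -154*(-1/52483) = 154/52483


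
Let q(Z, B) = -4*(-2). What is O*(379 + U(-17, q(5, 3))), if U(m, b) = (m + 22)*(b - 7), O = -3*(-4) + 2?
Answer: 5376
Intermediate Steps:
q(Z, B) = 8
O = 14 (O = 12 + 2 = 14)
U(m, b) = (-7 + b)*(22 + m) (U(m, b) = (22 + m)*(-7 + b) = (-7 + b)*(22 + m))
O*(379 + U(-17, q(5, 3))) = 14*(379 + (-154 - 7*(-17) + 22*8 + 8*(-17))) = 14*(379 + (-154 + 119 + 176 - 136)) = 14*(379 + 5) = 14*384 = 5376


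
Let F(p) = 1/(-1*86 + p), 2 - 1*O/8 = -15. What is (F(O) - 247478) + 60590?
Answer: -9344399/50 ≈ -1.8689e+5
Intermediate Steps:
O = 136 (O = 16 - 8*(-15) = 16 + 120 = 136)
F(p) = 1/(-86 + p)
(F(O) - 247478) + 60590 = (1/(-86 + 136) - 247478) + 60590 = (1/50 - 247478) + 60590 = -12373899/50 + 60590 = -9344399/50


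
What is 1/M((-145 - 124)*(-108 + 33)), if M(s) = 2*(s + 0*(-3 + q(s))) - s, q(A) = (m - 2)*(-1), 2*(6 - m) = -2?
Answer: 1/20175 ≈ 4.9566e-5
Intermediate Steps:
m = 7 (m = 6 - ½*(-2) = 6 + 1 = 7)
q(A) = -5 (q(A) = (7 - 2)*(-1) = 5*(-1) = -5)
M(s) = s (M(s) = 2*(s + 0*(-3 - 5)) - s = 2*(s + 0*(-8)) - s = 2*(s + 0) - s = 2*s - s = s)
1/M((-145 - 124)*(-108 + 33)) = 1/((-145 - 124)*(-108 + 33)) = 1/(-269*(-75)) = 1/20175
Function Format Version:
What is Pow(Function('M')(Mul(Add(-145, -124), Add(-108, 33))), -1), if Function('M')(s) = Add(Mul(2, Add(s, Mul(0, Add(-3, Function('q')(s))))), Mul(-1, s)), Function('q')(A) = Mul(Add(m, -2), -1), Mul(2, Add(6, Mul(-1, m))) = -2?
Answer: Rational(1, 20175) ≈ 4.9566e-5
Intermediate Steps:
m = 7 (m = Add(6, Mul(Rational(-1, 2), -2)) = Add(6, 1) = 7)
Function('q')(A) = -5 (Function('q')(A) = Mul(Add(7, -2), -1) = Mul(5, -1) = -5)
Function('M')(s) = s (Function('M')(s) = Add(Mul(2, Add(s, Mul(0, Add(-3, -5)))), Mul(-1, s)) = Add(Mul(2, Add(s, Mul(0, -8))), Mul(-1, s)) = Add(Mul(2, Add(s, 0)), Mul(-1, s)) = Add(Mul(2, s), Mul(-1, s)) = s)
Pow(Function('M')(Mul(Add(-145, -124), Add(-108, 33))), -1) = Pow(Mul(Add(-145, -124), Add(-108, 33)), -1) = Pow(Mul(-269, -75), -1) = Pow(20175, -1) = Rational(1, 20175)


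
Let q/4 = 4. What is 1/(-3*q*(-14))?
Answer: 1/672 ≈ 0.0014881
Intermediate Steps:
q = 16 (q = 4*4 = 16)
1/(-3*q*(-14)) = 1/(-3*16*(-14)) = 1/(-48*(-14)) = 1/672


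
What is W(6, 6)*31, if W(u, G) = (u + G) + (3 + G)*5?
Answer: 1767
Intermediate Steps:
W(u, G) = 15 + u + 6*G (W(u, G) = (G + u) + (15 + 5*G) = 15 + u + 6*G)
W(6, 6)*31 = (15 + 6 + 6*6)*31 = (15 + 6 + 36)*31 = 57*31 = 1767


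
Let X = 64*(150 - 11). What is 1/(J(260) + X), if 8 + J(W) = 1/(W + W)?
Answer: 520/4621761 ≈ 0.00011251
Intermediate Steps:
J(W) = -8 + 1/(2*W) (J(W) = -8 + 1/(W + W) = -8 + 1/(2*W))
X = 8896 (X = 64*139 = 8896)
1/(J(260) + X) = 1/((-8 + (½)/260) + 8896) = 1/((-8 + (½)*(1/260)) + 8896) = 1/((-8 + 1/520) + 8896) = 1/(-4159/520 + 8896) = 1/(4621761/520) = 520/4621761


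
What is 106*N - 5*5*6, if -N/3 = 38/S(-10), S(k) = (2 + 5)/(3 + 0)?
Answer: -37302/7 ≈ -5328.9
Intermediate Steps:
S(k) = 7/3
N = -342/7 (N = -114/7/3 = -114*3/7 = -3*114/7 = -342/7 ≈ -48.857)
106*N - 5*5*6 = 106*(-342/7) - 5*5*6 = -36252/7 - 25*6 = -36252/7 - 150 = -37302/7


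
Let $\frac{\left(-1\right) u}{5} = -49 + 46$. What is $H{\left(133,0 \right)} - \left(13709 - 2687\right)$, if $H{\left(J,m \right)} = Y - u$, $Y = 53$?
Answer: $-10984$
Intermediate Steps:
$u = 15$ ($u = - 5 \left(-49 + 46\right) = \left(-5\right) \left(-3\right) = 15$)
$H{\left(J,m \right)} = 38$ ($H{\left(J,m \right)} = 53 - 15 = 38$)
$H{\left(133,0 \right)} - \left(13709 - 2687\right) = 38 - \left(13709 - 2687\right) = 38 - 11022 = -10984$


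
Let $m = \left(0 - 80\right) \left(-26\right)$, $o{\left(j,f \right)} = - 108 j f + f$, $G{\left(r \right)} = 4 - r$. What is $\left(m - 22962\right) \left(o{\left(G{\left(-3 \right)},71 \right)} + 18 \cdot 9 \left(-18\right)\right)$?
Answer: $1180271522$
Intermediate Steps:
$o{\left(j,f \right)} = f - 108 f j$ ($o{\left(j,f \right)} = - 108 f j + f = f - 108 f j$)
$m = 2080$ ($m = \left(-80\right) \left(-26\right) = 2080$)
$\left(m - 22962\right) \left(o{\left(G{\left(-3 \right)},71 \right)} + 18 \cdot 9 \left(-18\right)\right) = \left(2080 - 22962\right) \left(71 \left(1 - 108 \left(4 - -3\right)\right) + 18 \cdot 9 \left(-18\right)\right) = - 20882 \left(71 \left(1 - 108 \left(4 + 3\right)\right) + 162 \left(-18\right)\right) = - 20882 \left(71 \left(1 - 756\right) - 2916\right) = - 20882 \left(71 \left(-755\right) - 2916\right) = - 20882 \left(-53605 - 2916\right) = \left(-20882\right) \left(-56521\right) = 1180271522$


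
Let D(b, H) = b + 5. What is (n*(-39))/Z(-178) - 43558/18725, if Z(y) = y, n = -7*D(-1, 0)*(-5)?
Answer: 47242588/1666525 ≈ 28.348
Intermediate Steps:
D(b, H) = 5 + b
n = 140 (n = -7*(5 - 1)*(-5) = -7*4*(-5) = -28*(-5) = 140)
(n*(-39))/Z(-178) - 43558/18725 = (140*(-39))/(-178) - 43558/18725 = -5460*(-1/178) - 43558*1/18725 = 2730/89 - 43558/18725 = 47242588/1666525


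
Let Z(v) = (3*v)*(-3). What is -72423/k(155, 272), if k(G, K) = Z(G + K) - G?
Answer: 72423/3998 ≈ 18.115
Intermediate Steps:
Z(v) = -9*v
k(G, K) = -10*G - 9*K (k(G, K) = -9*(G + K) - G = (-9*G - 9*K) - G = -10*G - 9*K)
-72423/k(155, 272) = -72423/(-10*155 - 9*272) = -72423/(-1550 - 2448) = -72423/(-3998) = -72423*(-1/3998) = 72423/3998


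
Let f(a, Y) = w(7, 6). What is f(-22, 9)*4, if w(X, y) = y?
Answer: 24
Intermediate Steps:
f(a, Y) = 6
f(-22, 9)*4 = 6*4 = 24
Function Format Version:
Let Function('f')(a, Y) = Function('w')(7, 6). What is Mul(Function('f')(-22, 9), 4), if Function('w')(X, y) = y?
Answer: 24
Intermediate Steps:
Function('f')(a, Y) = 6
Mul(Function('f')(-22, 9), 4) = Mul(6, 4) = 24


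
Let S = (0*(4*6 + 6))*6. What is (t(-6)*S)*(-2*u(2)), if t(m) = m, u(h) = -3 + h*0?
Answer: 0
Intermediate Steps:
u(h) = -3 (u(h) = -3 + 0 = -3)
S = 0 (S = (0*(24 + 6))*6 = (0*30)*6 = 0*6 = 0)
(t(-6)*S)*(-2*u(2)) = (-6*0)*(-2*(-3)) = 0*6 = 0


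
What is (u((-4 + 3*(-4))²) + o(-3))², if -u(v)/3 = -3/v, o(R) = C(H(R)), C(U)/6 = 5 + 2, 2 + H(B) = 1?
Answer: 115799121/65536 ≈ 1767.0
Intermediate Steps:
H(B) = -1 (H(B) = -2 + 1 = -1)
C(U) = 42 (C(U) = 6*(5 + 2) = 6*7 = 42)
o(R) = 42
u(v) = 9/v (u(v) = -(-9)/v = 9/v)
(u((-4 + 3*(-4))²) + o(-3))² = (9/((-4 + 3*(-4))²) + 42)² = (9/((-4 - 12)²) + 42)² = (9/((-16)²) + 42)² = (9/256 + 42)² = (10761/256)² = 115799121/65536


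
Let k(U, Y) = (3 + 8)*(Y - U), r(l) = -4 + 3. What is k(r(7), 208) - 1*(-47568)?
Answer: 49867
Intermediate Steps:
r(l) = -1
k(U, Y) = -11*U + 11*Y (k(U, Y) = 11*(Y - U) = -11*U + 11*Y)
k(r(7), 208) - 1*(-47568) = (-11*(-1) + 11*208) - 1*(-47568) = (11 + 2288) + 47568 = 2299 + 47568 = 49867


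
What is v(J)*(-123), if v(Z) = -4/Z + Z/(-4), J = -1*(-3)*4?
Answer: 410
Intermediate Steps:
J = 12 (J = 3*4 = 12)
v(Z) = -4/Z - Z/4 (v(Z) = -4/Z + Z*(-¼) = -4/Z - Z/4)
v(J)*(-123) = (-4/12 - ¼*12)*(-123) = (-4*1/12 - 3)*(-123) = (-⅓ - 3)*(-123) = -10/3*(-123) = 410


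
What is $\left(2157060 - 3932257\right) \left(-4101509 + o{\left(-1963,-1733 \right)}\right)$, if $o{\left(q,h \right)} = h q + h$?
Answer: $1245057493511$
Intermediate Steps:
$o{\left(q,h \right)} = h + h q$
$\left(2157060 - 3932257\right) \left(-4101509 + o{\left(-1963,-1733 \right)}\right) = \left(2157060 - 3932257\right) \left(-4101509 - 1733 \left(1 - 1963\right)\right) = - 1775197 \left(-4101509 - -3400146\right) = - 1775197 \left(-4101509 + 3400146\right) = \left(-1775197\right) \left(-701363\right) = 1245057493511$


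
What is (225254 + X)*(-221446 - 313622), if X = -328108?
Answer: 55033884072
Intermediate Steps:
(225254 + X)*(-221446 - 313622) = (225254 - 328108)*(-221446 - 313622) = -102854*(-535068) = 55033884072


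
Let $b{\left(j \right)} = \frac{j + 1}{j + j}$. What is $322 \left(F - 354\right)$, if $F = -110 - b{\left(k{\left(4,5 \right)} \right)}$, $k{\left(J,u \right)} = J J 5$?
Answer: $- \frac{11965681}{80} \approx -1.4957 \cdot 10^{5}$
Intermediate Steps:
$k{\left(J,u \right)} = 5 J^{2}$ ($k{\left(J,u \right)} = J^{2} \cdot 5 = 5 J^{2}$)
$b{\left(j \right)} = \frac{1 + j}{2 j}$
$F = - \frac{17681}{160}$ ($F = -110 - \frac{1 + 5 \cdot 4^{2}}{2 \cdot 5 \cdot 4^{2}} = -110 - \frac{1 + 5 \cdot 16}{2 \cdot 5 \cdot 16} = -110 - \frac{1 + 80}{2 \cdot 80} = -110 - \frac{1}{2} \cdot \frac{1}{80} \cdot 81 = -110 - \frac{81}{160} = - \frac{17681}{160} \approx -110.51$)
$322 \left(F - 354\right) = 322 \left(- \frac{17681}{160} - 354\right) = 322 \left(- \frac{74321}{160}\right) = - \frac{11965681}{80}$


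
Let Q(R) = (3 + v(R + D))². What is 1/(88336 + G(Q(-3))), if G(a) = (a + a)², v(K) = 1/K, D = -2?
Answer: 625/55363664 ≈ 1.1289e-5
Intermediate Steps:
v(K) = 1/K
Q(R) = (3 + 1/(-2 + R))² (Q(R) = (3 + 1/(R - 2))² = (3 + 1/(-2 + R))²)
G(a) = 4*a² (G(a) = (2*a)² = 4*a²)
1/(88336 + G(Q(-3))) = 1/(88336 + 4*((-5 + 3*(-3))²/(-2 - 3)²)²) = 1/(88336 + 4*((-5 - 9)²/(-5)²)²) = 1/(88336 + 4*((-14)²*(1/25))²) = 1/(88336 + 4*(196*(1/25))²) = 1/(88336 + 4*(196/25)²) = 1/(88336 + 4*(38416/625)) = 1/(88336 + 153664/625) = 1/(55363664/625) = 625/55363664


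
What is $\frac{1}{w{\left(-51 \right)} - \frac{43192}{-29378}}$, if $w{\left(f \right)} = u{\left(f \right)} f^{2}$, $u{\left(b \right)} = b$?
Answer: $- \frac{14689}{1948488943} \approx -7.5387 \cdot 10^{-6}$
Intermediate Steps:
$w{\left(f \right)} = f^{3}$ ($w{\left(f \right)} = f f^{2} = f^{3}$)
$\frac{1}{w{\left(-51 \right)} - \frac{43192}{-29378}} = \frac{1}{\left(-51\right)^{3} - \frac{43192}{-29378}} = \frac{1}{-132651 - - \frac{21596}{14689}} = \frac{1}{-132651 + \frac{21596}{14689}} = \frac{1}{- \frac{1948488943}{14689}} = - \frac{14689}{1948488943}$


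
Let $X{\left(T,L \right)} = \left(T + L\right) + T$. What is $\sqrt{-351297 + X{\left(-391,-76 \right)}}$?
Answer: $i \sqrt{352155} \approx 593.43 i$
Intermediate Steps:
$X{\left(T,L \right)} = L + 2 T$ ($X{\left(T,L \right)} = \left(L + T\right) + T = L + 2 T$)
$\sqrt{-351297 + X{\left(-391,-76 \right)}} = \sqrt{-351297 + \left(-76 + 2 \left(-391\right)\right)} = \sqrt{-351297 - 858} = \sqrt{-352155} = i \sqrt{352155}$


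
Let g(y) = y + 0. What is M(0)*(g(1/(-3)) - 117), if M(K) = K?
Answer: 0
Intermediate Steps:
g(y) = y
M(0)*(g(1/(-3)) - 117) = 0*(1/(-3) - 117) = 0*(-⅓ - 117) = 0*(-352/3) = 0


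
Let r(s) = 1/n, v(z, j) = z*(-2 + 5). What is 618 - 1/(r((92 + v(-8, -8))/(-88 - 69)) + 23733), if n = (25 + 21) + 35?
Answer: 1188027051/1922374 ≈ 618.00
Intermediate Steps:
v(z, j) = 3*z (v(z, j) = z*3 = 3*z)
n = 81 (n = 46 + 35 = 81)
r(s) = 1/81
618 - 1/(r((92 + v(-8, -8))/(-88 - 69)) + 23733) = 618 - 1/(1/81 + 23733) = 618 - 1/1922374/81 = 618 - 1*81/1922374 = 618 - 81/1922374 = 1188027051/1922374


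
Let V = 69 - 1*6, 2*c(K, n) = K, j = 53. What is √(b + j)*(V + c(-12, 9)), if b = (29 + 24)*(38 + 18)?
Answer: 57*√3021 ≈ 3132.9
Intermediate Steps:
c(K, n) = K/2
V = 63 (V = 69 - 6 = 63)
b = 2968 (b = 53*56 = 2968)
√(b + j)*(V + c(-12, 9)) = √(2968 + 53)*(63 + (½)*(-12)) = √3021*(63 - 6) = √3021*57 = 57*√3021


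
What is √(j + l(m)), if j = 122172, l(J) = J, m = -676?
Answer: 2*√30374 ≈ 348.56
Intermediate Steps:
√(j + l(m)) = √(122172 - 676) = √121496 = 2*√30374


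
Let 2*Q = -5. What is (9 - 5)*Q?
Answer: -10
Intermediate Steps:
Q = -5/2 (Q = (½)*(-5) = -5/2 ≈ -2.5000)
(9 - 5)*Q = (9 - 5)*(-5/2) = 4*(-5/2) = -10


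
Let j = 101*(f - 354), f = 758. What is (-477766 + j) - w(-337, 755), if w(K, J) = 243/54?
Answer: -873933/2 ≈ -4.3697e+5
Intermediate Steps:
w(K, J) = 9/2 (w(K, J) = 243*(1/54) = 9/2)
j = 40804 (j = 101*(758 - 354) = 101*404 = 40804)
(-477766 + j) - w(-337, 755) = (-477766 + 40804) - 1*9/2 = -436962 - 9/2 = -873933/2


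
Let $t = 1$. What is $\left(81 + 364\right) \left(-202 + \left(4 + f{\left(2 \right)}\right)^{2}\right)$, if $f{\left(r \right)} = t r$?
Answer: $-73870$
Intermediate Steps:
$f{\left(r \right)} = r$ ($f{\left(r \right)} = 1 r = r$)
$\left(81 + 364\right) \left(-202 + \left(4 + f{\left(2 \right)}\right)^{2}\right) = \left(81 + 364\right) \left(-202 + \left(4 + 2\right)^{2}\right) = 445 \left(-202 + 6^{2}\right) = 445 \left(-202 + 36\right) = 445 \left(-166\right) = -73870$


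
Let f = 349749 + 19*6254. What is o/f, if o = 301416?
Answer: 301416/468575 ≈ 0.64326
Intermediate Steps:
f = 468575 (f = 349749 + 118826 = 468575)
o/f = 301416/468575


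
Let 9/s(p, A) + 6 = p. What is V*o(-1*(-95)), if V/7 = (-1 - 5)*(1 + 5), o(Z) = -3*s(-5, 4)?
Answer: -6804/11 ≈ -618.54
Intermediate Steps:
s(p, A) = 9/(-6 + p)
o(Z) = 27/11 (o(Z) = -27/(-6 - 5) = -27/(-11) = -27*(-1)/11 = -3*(-9/11) = 27/11)
V = -252 (V = 7*((-1 - 5)*(1 + 5)) = 7*(-6*6) = 7*(-36) = -252)
V*o(-1*(-95)) = -252*27/11 = -6804/11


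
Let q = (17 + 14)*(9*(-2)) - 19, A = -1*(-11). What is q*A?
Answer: -6347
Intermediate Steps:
A = 11
q = -577 (q = 31*(-18) - 19 = -558 - 19 = -577)
q*A = -577*11 = -6347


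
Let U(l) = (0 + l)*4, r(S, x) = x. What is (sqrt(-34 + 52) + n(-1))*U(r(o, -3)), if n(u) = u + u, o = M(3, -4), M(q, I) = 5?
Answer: 24 - 36*sqrt(2) ≈ -26.912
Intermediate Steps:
o = 5
n(u) = 2*u
U(l) = 4*l (U(l) = l*4 = 4*l)
(sqrt(-34 + 52) + n(-1))*U(r(o, -3)) = (sqrt(-34 + 52) + 2*(-1))*(4*(-3)) = (sqrt(18) - 2)*(-12) = (3*sqrt(2) - 2)*(-12) = (-2 + 3*sqrt(2))*(-12) = 24 - 36*sqrt(2)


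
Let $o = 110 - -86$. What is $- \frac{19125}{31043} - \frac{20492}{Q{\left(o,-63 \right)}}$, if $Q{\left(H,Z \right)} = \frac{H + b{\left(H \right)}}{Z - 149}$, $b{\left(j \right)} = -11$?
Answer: $\frac{3644775431}{155215} \approx 23482.0$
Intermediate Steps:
$o = 196$ ($o = 110 + 86 = 196$)
$Q{\left(H,Z \right)} = \frac{-11 + H}{-149 + Z}$ ($Q{\left(H,Z \right)} = \frac{H - 11}{Z - 149} = \frac{-11 + H}{-149 + Z}$)
$- \frac{19125}{31043} - \frac{20492}{Q{\left(o,-63 \right)}} = - \frac{19125}{31043} - \frac{20492}{\frac{1}{-149 - 63} \left(-11 + 196\right)} = \left(-19125\right) \frac{1}{31043} - \frac{20492}{\frac{1}{-212} \cdot 185} = - \frac{19125}{31043} - \frac{20492}{\left(- \frac{1}{212}\right) 185} = - \frac{19125}{31043} - \frac{20492}{- \frac{185}{212}} = - \frac{19125}{31043} - - \frac{4344304}{185} = - \frac{19125}{31043} + \frac{4344304}{185} = \frac{3644775431}{155215}$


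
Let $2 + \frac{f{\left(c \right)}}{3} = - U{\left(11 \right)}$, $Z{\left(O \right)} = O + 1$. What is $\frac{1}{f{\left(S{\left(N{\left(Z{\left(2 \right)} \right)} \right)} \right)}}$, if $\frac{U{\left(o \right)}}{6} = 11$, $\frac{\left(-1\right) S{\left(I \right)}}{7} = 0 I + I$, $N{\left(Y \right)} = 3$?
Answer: $- \frac{1}{204} \approx -0.004902$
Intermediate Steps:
$Z{\left(O \right)} = 1 + O$
$S{\left(I \right)} = - 7 I$ ($S{\left(I \right)} = - 7 \left(0 I + I\right) = - 7 \left(0 + I\right) = - 7 I$)
$U{\left(o \right)} = 66$ ($U{\left(o \right)} = 6 \cdot 11 = 66$)
$f{\left(c \right)} = -204$ ($f{\left(c \right)} = -6 + 3 \left(\left(-1\right) 66\right) = -6 + 3 \left(-66\right) = -6 - 198 = -204$)
$\frac{1}{f{\left(S{\left(N{\left(Z{\left(2 \right)} \right)} \right)} \right)}} = \frac{1}{-204} = - \frac{1}{204}$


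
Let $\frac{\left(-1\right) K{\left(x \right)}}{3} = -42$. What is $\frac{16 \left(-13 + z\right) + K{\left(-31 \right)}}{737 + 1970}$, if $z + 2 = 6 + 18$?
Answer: $\frac{270}{2707} \approx 0.099741$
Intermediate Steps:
$K{\left(x \right)} = 126$ ($K{\left(x \right)} = \left(-3\right) \left(-42\right) = 126$)
$z = 22$ ($z = -2 + \left(6 + 18\right) = -2 + 24 = 22$)
$\frac{16 \left(-13 + z\right) + K{\left(-31 \right)}}{737 + 1970} = \frac{16 \left(-13 + 22\right) + 126}{737 + 1970} = \frac{16 \cdot 9 + 126}{2707} = \left(144 + 126\right) \frac{1}{2707} = 270 \cdot \frac{1}{2707} = \frac{270}{2707}$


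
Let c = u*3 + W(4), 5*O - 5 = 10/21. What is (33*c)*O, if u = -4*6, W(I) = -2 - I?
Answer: -19734/7 ≈ -2819.1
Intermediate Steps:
u = -24
O = 23/21 (O = 1 + (10/21)/5 = 1 + (10*(1/21))/5 = 1 + (⅕)*(10/21) = 1 + 2/21 = 23/21 ≈ 1.0952)
c = -78 (c = -24*3 + (-2 - 1*4) = -72 + (-2 - 4) = -72 - 6 = -78)
(33*c)*O = (33*(-78))*(23/21) = -2574*23/21 = -19734/7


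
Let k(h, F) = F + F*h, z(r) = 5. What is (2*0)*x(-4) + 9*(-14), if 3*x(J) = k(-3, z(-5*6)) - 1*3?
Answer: -126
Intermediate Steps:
x(J) = -13/3 (x(J) = (5*(1 - 3) - 1*3)/3 = (5*(-2) - 3)/3 = (-10 - 3)/3 = (⅓)*(-13) = -13/3)
(2*0)*x(-4) + 9*(-14) = (2*0)*(-13/3) + 9*(-14) = 0*(-13/3) - 126 = 0 - 126 = -126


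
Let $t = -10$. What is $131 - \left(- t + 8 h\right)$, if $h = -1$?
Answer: $129$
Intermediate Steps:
$131 - \left(- t + 8 h\right) = 131 - 2 = 129$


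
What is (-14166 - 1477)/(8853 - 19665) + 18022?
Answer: 194869507/10812 ≈ 18023.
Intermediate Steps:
(-14166 - 1477)/(8853 - 19665) + 18022 = -15643/(-10812) + 18022 = -15643*(-1/10812) + 18022 = 15643/10812 + 18022 = 194869507/10812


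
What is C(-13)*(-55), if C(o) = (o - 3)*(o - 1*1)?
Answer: -12320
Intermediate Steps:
C(o) = (-1 + o)*(-3 + o) (C(o) = (-3 + o)*(o - 1) = (-3 + o)*(-1 + o) = (-1 + o)*(-3 + o))
C(-13)*(-55) = (3 + (-13)**2 - 4*(-13))*(-55) = (3 + 169 + 52)*(-55) = 224*(-55) = -12320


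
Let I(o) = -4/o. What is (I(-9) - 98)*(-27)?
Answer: 2634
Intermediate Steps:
(I(-9) - 98)*(-27) = (-4/(-9) - 98)*(-27) = (-4*(-⅑) - 98)*(-27) = (4/9 - 98)*(-27) = -878/9*(-27) = 2634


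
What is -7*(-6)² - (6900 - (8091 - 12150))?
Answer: -11211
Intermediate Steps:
-7*(-6)² - (6900 - (8091 - 12150)) = -7*36 - (6900 - 1*(-4059)) = -252 - (6900 + 4059) = -252 - 1*10959 = -252 - 10959 = -11211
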